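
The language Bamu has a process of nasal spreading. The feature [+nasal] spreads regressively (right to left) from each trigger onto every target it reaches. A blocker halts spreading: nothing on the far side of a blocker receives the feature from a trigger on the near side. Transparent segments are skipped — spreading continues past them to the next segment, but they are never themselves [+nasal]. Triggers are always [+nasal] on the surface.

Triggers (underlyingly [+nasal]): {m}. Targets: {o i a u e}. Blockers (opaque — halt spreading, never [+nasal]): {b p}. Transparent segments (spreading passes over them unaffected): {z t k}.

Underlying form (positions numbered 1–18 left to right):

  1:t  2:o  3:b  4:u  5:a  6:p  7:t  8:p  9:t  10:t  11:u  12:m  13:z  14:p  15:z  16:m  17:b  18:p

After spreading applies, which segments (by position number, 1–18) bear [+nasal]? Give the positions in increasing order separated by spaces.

From /m/ at 12 leftward: 11 /u/ → [+nasal]; 10 /t/ transparent; 9 /t/ transparent; 8 /p/ blocks.
From /m/ at 16 leftward: 15 /z/ transparent; 14 /p/ blocks.
Targets with no active source: positions 2 4 5 stay [-nasal].

11 12 16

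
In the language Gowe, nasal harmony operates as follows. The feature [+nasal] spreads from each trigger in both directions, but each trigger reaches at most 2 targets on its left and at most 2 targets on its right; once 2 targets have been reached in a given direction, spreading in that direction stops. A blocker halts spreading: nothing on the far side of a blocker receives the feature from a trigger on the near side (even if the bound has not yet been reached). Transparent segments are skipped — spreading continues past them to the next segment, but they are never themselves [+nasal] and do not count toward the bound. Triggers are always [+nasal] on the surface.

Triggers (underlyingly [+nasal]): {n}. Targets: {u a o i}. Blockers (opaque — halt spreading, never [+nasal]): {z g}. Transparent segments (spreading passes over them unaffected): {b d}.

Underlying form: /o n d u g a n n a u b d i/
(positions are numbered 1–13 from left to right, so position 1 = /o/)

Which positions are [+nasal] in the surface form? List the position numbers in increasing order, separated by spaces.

From /n/ at 2 rightward: 3 /d/ transparent; 4 /u/ → [+nasal]; 5 /g/ blocks.
From /n/ at 2 leftward: 1 /o/ → [+nasal]; word edge.
From /n/ at 7 rightward: 8 /n/ is itself a trigger — this domain ends here.
From /n/ at 7 leftward: 6 /a/ → [+nasal]; 5 /g/ blocks.
From /n/ at 8 rightward: 9 /a/ → [+nasal]; 10 /u/ → [+nasal]; bound reached.
From /n/ at 8 leftward: 7 /n/ is itself a trigger — this domain ends here.
Target with no active source: position 13 stays [-nasal].

1 2 4 6 7 8 9 10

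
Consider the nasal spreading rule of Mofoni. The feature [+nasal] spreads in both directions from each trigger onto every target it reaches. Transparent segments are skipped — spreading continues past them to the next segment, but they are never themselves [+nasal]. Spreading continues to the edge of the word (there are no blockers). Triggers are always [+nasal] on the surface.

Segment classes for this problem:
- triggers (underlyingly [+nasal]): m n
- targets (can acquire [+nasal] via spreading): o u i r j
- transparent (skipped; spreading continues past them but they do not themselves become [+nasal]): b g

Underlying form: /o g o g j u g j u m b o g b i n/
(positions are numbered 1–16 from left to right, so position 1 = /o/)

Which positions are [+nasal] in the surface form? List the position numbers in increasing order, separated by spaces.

From /m/ at 10 rightward: 11 /b/ transparent; 12 /o/ → [+nasal]; 13 /g/ transparent; 14 /b/ transparent; 15 /i/ → [+nasal]; 16 /n/ is itself a trigger — this domain ends here.
From /m/ at 10 leftward: 9 /u/ → [+nasal]; 8 /j/ → [+nasal]; 7 /g/ transparent; 6 /u/ → [+nasal]; 5 /j/ → [+nasal]; 4 /g/ transparent; 3 /o/ → [+nasal]; 2 /g/ transparent; 1 /o/ → [+nasal]; word edge.
From /n/ at 16 rightward: word edge.
From /n/ at 16 leftward: 15 /i/ → [+nasal]; 14 /b/ transparent; 13 /g/ transparent; 12 /o/ → [+nasal]; 11 /b/ transparent; 10 /m/ is itself a trigger — this domain ends here.

1 3 5 6 8 9 10 12 15 16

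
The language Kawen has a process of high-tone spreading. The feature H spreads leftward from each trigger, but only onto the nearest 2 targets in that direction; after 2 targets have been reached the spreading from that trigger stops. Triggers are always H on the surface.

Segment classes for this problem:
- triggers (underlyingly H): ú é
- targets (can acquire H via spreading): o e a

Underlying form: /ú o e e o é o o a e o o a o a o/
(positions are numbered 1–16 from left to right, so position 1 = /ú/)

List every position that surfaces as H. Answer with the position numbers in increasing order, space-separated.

From /ú/ at 1 leftward: word edge.
From /é/ at 6 leftward: 5 /o/ → H; 4 /e/ → H; bound reached.
Targets with no active source: positions 2 3 7 8 9 10 11 12 13 14 15 16 stay [-high tone].

1 4 5 6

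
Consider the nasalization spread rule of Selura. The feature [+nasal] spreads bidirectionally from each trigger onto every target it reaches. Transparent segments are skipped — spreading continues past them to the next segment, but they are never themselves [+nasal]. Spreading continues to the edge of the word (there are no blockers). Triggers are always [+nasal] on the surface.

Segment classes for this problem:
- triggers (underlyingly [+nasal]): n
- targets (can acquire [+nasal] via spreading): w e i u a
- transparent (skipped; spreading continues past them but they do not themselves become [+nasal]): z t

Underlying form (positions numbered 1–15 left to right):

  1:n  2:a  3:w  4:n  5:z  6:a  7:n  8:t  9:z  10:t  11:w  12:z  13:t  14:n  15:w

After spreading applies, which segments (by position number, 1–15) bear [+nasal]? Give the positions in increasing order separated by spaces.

From /n/ at 1 rightward: 2 /a/ → [+nasal]; 3 /w/ → [+nasal]; 4 /n/ is itself a trigger — this domain ends here.
From /n/ at 1 leftward: word edge.
From /n/ at 4 rightward: 5 /z/ transparent; 6 /a/ → [+nasal]; 7 /n/ is itself a trigger — this domain ends here.
From /n/ at 4 leftward: 3 /w/ → [+nasal]; 2 /a/ → [+nasal]; 1 /n/ is itself a trigger — this domain ends here.
From /n/ at 7 rightward: 8 /t/ transparent; 9 /z/ transparent; 10 /t/ transparent; 11 /w/ → [+nasal]; 12 /z/ transparent; 13 /t/ transparent; 14 /n/ is itself a trigger — this domain ends here.
From /n/ at 7 leftward: 6 /a/ → [+nasal]; 5 /z/ transparent; 4 /n/ is itself a trigger — this domain ends here.
From /n/ at 14 rightward: 15 /w/ → [+nasal]; word edge.
From /n/ at 14 leftward: 13 /t/ transparent; 12 /z/ transparent; 11 /w/ → [+nasal]; 10 /t/ transparent; 9 /z/ transparent; 8 /t/ transparent; 7 /n/ is itself a trigger — this domain ends here.

1 2 3 4 6 7 11 14 15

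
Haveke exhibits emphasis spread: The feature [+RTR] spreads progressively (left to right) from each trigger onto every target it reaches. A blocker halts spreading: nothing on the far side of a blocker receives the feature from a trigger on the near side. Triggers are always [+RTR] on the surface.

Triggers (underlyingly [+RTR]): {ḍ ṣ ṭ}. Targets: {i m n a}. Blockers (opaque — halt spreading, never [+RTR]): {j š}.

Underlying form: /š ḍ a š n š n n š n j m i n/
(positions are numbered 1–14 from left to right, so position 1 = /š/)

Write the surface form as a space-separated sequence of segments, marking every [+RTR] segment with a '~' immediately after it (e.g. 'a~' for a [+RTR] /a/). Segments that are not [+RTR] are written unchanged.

From /ḍ/ at 2 rightward: 3 /a/ → [+RTR]; 4 /š/ blocks.
Targets with no active source: positions 5 7 8 10 12 13 14 stay [-emphatic].
[+RTR] positions on the surface: 2 3.

š ḍ~ a~ š n š n n š n j m i n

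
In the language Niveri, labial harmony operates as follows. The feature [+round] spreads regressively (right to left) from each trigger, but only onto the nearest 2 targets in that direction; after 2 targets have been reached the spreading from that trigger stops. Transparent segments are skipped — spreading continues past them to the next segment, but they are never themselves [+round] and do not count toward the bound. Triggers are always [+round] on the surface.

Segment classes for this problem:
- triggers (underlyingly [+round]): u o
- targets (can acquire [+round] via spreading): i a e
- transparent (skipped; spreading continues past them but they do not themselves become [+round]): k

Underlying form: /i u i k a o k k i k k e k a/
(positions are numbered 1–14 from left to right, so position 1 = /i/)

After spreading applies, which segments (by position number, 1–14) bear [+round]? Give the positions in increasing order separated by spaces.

From /u/ at 2 leftward: 1 /i/ → [+round]; word edge.
From /o/ at 6 leftward: 5 /a/ → [+round]; 4 /k/ transparent; 3 /i/ → [+round]; bound reached.
Targets with no active source: positions 9 12 14 stay [-round].

1 2 3 5 6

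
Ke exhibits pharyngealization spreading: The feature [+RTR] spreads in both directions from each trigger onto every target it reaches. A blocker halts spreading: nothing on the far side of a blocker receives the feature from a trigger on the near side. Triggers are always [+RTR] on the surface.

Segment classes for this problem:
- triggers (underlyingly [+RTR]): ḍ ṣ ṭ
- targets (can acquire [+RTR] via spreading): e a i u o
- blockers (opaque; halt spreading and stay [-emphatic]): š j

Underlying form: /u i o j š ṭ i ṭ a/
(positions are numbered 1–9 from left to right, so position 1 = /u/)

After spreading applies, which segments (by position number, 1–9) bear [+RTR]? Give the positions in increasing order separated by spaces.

6 7 8 9

From /ṭ/ at 6 rightward: 7 /i/ → [+RTR]; 8 /ṭ/ is itself a trigger — this domain ends here.
From /ṭ/ at 6 leftward: 5 /š/ blocks.
From /ṭ/ at 8 rightward: 9 /a/ → [+RTR]; word edge.
From /ṭ/ at 8 leftward: 7 /i/ → [+RTR]; 6 /ṭ/ is itself a trigger — this domain ends here.
Targets with no active source: positions 1 2 3 stay [-emphatic].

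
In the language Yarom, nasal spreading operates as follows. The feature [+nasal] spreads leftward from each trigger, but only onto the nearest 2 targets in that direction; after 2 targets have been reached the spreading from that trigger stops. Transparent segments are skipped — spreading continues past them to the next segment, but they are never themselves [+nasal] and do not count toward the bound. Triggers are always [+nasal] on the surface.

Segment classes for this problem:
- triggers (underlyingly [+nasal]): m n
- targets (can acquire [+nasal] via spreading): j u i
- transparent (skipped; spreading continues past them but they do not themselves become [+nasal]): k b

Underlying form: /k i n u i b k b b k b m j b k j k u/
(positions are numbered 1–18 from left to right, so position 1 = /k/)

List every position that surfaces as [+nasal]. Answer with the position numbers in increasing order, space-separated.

From /n/ at 3 leftward: 2 /i/ → [+nasal]; 1 /k/ transparent; word edge.
From /m/ at 12 leftward: 11 /b/ transparent; 10 /k/ transparent; 9 /b/ transparent; 8 /b/ transparent; 7 /k/ transparent; 6 /b/ transparent; 5 /i/ → [+nasal]; 4 /u/ → [+nasal]; bound reached.
Targets with no active source: positions 13 16 18 stay [-nasal].

2 3 4 5 12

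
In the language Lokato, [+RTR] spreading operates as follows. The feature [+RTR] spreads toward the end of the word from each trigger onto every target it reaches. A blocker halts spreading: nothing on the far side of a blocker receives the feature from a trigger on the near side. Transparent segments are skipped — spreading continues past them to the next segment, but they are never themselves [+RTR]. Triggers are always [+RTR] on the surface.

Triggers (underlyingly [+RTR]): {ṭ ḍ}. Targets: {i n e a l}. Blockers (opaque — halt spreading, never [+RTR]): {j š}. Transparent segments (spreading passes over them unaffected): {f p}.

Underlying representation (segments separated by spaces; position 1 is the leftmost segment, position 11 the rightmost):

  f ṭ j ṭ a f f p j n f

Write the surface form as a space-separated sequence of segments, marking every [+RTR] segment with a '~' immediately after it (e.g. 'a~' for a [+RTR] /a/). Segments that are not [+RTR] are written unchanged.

From /ṭ/ at 2 rightward: 3 /j/ blocks.
From /ṭ/ at 4 rightward: 5 /a/ → [+RTR]; 6 /f/ transparent; 7 /f/ transparent; 8 /p/ transparent; 9 /j/ blocks.
Target with no active source: position 10 stays [-emphatic].
[+RTR] positions on the surface: 2 4 5.

f ṭ~ j ṭ~ a~ f f p j n f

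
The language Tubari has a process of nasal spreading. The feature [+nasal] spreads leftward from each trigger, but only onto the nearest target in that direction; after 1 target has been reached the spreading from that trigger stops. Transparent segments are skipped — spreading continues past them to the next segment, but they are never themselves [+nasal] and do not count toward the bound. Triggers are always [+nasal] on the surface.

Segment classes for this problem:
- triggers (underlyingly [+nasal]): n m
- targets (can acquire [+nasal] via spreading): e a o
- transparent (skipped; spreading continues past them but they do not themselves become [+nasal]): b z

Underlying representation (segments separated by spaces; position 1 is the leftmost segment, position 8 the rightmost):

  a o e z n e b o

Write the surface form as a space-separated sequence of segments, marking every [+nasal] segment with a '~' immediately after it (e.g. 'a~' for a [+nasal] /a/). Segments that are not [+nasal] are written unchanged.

From /n/ at 5 leftward: 4 /z/ transparent; 3 /e/ → [+nasal]; bound reached.
Targets with no active source: positions 1 2 6 8 stay [-nasal].
[+nasal] positions on the surface: 3 5.

a o e~ z n~ e b o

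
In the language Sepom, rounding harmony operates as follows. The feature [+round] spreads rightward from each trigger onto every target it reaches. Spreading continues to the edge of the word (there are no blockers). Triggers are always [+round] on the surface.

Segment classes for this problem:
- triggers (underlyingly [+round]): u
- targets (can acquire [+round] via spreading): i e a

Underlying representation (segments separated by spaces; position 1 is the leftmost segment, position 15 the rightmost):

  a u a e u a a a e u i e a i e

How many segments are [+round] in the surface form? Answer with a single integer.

From /u/ at 2 rightward: 3 /a/ → [+round]; 4 /e/ → [+round]; 5 /u/ is itself a trigger — this domain ends here.
From /u/ at 5 rightward: 6 /a/ → [+round]; 7 /a/ → [+round]; 8 /a/ → [+round]; 9 /e/ → [+round]; 10 /u/ is itself a trigger — this domain ends here.
From /u/ at 10 rightward: 11 /i/ → [+round]; 12 /e/ → [+round]; 13 /a/ → [+round]; 14 /i/ → [+round]; 15 /e/ → [+round]; word edge.
Target with no active source: position 1 stays [-round].
[+round] positions on the surface: 2 3 4 5 6 7 8 9 10 11 12 13 14 15.

14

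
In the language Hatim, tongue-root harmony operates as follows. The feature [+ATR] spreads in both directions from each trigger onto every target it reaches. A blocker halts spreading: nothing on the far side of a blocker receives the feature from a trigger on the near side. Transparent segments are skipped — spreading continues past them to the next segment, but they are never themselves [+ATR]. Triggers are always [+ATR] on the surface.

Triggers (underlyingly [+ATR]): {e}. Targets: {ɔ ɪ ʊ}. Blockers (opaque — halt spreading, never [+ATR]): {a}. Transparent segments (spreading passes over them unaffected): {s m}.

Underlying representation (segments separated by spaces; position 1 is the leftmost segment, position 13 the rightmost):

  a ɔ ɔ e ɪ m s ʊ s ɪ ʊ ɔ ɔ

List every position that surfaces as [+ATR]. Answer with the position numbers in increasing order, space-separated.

2 3 4 5 8 10 11 12 13

From /e/ at 4 rightward: 5 /ɪ/ → [+ATR]; 6 /m/ transparent; 7 /s/ transparent; 8 /ʊ/ → [+ATR]; 9 /s/ transparent; 10 /ɪ/ → [+ATR]; 11 /ʊ/ → [+ATR]; 12 /ɔ/ → [+ATR]; 13 /ɔ/ → [+ATR]; word edge.
From /e/ at 4 leftward: 3 /ɔ/ → [+ATR]; 2 /ɔ/ → [+ATR]; 1 /a/ blocks.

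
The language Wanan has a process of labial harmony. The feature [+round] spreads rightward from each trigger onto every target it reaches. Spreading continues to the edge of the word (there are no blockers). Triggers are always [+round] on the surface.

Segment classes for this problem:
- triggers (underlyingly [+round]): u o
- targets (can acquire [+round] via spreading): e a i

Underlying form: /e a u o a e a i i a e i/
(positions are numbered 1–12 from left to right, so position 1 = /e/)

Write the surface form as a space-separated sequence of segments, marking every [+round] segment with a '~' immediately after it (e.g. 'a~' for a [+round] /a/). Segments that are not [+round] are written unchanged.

e a u~ o~ a~ e~ a~ i~ i~ a~ e~ i~

From /u/ at 3 rightward: 4 /o/ is itself a trigger — this domain ends here.
From /o/ at 4 rightward: 5 /a/ → [+round]; 6 /e/ → [+round]; 7 /a/ → [+round]; 8 /i/ → [+round]; 9 /i/ → [+round]; 10 /a/ → [+round]; 11 /e/ → [+round]; 12 /i/ → [+round]; word edge.
Targets with no active source: positions 1 2 stay [-round].
[+round] positions on the surface: 3 4 5 6 7 8 9 10 11 12.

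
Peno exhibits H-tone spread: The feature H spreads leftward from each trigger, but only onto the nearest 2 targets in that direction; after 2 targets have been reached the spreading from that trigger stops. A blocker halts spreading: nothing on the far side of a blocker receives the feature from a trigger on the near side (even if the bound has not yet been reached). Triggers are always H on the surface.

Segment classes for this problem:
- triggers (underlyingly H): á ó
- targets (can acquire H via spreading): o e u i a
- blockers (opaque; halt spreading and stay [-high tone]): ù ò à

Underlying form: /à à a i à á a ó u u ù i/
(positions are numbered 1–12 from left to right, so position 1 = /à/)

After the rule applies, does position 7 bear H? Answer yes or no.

yes

From /á/ at 6 leftward: 5 /à/ blocks.
From /ó/ at 8 leftward: 7 /a/ → H; 6 /á/ is itself a trigger — this domain ends here.
Targets with no active source: positions 3 4 9 10 12 stay [-high tone].
H positions on the surface: 6 7 8.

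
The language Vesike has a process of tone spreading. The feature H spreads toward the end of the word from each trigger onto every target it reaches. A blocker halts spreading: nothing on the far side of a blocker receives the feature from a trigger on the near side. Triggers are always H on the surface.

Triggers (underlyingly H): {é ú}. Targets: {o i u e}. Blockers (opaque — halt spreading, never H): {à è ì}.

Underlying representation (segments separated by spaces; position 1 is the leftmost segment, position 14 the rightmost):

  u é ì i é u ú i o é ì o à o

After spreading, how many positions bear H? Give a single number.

7

From /é/ at 2 rightward: 3 /ì/ blocks.
From /é/ at 5 rightward: 6 /u/ → H; 7 /ú/ is itself a trigger — this domain ends here.
From /ú/ at 7 rightward: 8 /i/ → H; 9 /o/ → H; 10 /é/ is itself a trigger — this domain ends here.
From /é/ at 10 rightward: 11 /ì/ blocks.
Targets with no active source: positions 1 4 12 14 stay [-high tone].
H positions on the surface: 2 5 6 7 8 9 10.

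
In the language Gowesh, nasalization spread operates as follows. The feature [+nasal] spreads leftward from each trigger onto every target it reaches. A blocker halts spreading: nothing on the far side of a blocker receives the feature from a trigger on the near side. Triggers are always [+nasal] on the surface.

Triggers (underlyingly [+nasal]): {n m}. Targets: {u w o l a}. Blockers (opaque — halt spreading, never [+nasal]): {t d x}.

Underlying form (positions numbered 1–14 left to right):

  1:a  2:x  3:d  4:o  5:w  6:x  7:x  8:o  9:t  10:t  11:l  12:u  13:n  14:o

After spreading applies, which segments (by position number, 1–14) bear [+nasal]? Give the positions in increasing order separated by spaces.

From /n/ at 13 leftward: 12 /u/ → [+nasal]; 11 /l/ → [+nasal]; 10 /t/ blocks.
Targets with no active source: positions 1 4 5 8 14 stay [-nasal].

11 12 13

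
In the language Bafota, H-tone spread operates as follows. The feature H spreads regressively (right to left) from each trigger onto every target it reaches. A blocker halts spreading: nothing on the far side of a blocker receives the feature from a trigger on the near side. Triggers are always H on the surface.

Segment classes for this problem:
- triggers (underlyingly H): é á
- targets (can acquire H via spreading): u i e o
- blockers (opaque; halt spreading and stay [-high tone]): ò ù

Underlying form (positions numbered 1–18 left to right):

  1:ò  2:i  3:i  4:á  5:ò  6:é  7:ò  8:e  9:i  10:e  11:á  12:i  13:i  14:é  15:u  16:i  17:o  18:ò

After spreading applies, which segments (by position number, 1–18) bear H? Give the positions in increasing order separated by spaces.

From /á/ at 4 leftward: 3 /i/ → H; 2 /i/ → H; 1 /ò/ blocks.
From /é/ at 6 leftward: 5 /ò/ blocks.
From /á/ at 11 leftward: 10 /e/ → H; 9 /i/ → H; 8 /e/ → H; 7 /ò/ blocks.
From /é/ at 14 leftward: 13 /i/ → H; 12 /i/ → H; 11 /á/ is itself a trigger — this domain ends here.
Targets with no active source: positions 15 16 17 stay [-high tone].

2 3 4 6 8 9 10 11 12 13 14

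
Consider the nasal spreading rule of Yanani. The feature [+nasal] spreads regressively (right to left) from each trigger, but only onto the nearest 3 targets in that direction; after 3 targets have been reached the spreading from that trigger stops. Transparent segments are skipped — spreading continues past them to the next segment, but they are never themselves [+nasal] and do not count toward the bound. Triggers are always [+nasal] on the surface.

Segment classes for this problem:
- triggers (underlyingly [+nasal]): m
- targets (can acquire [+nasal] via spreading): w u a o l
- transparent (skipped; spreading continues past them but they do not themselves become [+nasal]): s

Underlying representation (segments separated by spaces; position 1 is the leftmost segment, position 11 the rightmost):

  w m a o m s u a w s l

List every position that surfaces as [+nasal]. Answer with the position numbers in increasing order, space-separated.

1 2 3 4 5

From /m/ at 2 leftward: 1 /w/ → [+nasal]; word edge.
From /m/ at 5 leftward: 4 /o/ → [+nasal]; 3 /a/ → [+nasal]; 2 /m/ is itself a trigger — this domain ends here.
Targets with no active source: positions 7 8 9 11 stay [-nasal].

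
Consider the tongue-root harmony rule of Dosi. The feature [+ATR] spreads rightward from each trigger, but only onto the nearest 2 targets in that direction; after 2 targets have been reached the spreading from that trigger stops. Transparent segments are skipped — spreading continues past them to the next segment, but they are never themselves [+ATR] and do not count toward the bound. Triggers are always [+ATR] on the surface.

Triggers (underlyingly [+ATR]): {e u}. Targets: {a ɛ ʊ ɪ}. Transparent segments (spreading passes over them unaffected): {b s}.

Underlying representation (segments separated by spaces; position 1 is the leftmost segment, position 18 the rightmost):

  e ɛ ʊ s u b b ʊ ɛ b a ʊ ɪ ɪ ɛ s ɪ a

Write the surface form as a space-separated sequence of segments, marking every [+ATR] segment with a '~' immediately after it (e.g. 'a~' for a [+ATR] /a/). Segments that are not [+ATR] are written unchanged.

e~ ɛ~ ʊ~ s u~ b b ʊ~ ɛ~ b a ʊ ɪ ɪ ɛ s ɪ a

From /e/ at 1 rightward: 2 /ɛ/ → [+ATR]; 3 /ʊ/ → [+ATR]; bound reached.
From /u/ at 5 rightward: 6 /b/ transparent; 7 /b/ transparent; 8 /ʊ/ → [+ATR]; 9 /ɛ/ → [+ATR]; bound reached.
Targets with no active source: positions 11 12 13 14 15 17 18 stay [-ATR].
[+ATR] positions on the surface: 1 2 3 5 8 9.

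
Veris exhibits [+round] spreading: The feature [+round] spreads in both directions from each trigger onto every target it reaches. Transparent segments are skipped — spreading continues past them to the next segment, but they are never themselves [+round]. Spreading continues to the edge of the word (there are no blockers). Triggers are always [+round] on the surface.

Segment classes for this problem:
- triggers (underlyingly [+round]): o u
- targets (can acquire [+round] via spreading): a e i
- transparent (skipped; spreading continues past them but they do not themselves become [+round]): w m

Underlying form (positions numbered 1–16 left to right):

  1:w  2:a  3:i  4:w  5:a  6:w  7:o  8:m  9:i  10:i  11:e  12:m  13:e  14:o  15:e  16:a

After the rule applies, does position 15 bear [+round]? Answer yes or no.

From /o/ at 7 rightward: 8 /m/ transparent; 9 /i/ → [+round]; 10 /i/ → [+round]; 11 /e/ → [+round]; 12 /m/ transparent; 13 /e/ → [+round]; 14 /o/ is itself a trigger — this domain ends here.
From /o/ at 7 leftward: 6 /w/ transparent; 5 /a/ → [+round]; 4 /w/ transparent; 3 /i/ → [+round]; 2 /a/ → [+round]; 1 /w/ transparent; word edge.
From /o/ at 14 rightward: 15 /e/ → [+round]; 16 /a/ → [+round]; word edge.
From /o/ at 14 leftward: 13 /e/ → [+round]; 12 /m/ transparent; 11 /e/ → [+round]; 10 /i/ → [+round]; 9 /i/ → [+round]; 8 /m/ transparent; 7 /o/ is itself a trigger — this domain ends here.
[+round] positions on the surface: 2 3 5 7 9 10 11 13 14 15 16.

yes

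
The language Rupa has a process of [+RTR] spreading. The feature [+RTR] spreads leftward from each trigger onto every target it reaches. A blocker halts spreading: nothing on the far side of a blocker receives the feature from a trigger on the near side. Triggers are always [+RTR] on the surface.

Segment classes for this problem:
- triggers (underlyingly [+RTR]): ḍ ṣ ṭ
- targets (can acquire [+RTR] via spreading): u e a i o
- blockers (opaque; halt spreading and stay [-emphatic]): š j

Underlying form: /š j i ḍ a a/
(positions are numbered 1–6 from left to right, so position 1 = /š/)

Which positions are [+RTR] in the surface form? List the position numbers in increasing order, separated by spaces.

From /ḍ/ at 4 leftward: 3 /i/ → [+RTR]; 2 /j/ blocks.
Targets with no active source: positions 5 6 stay [-emphatic].

3 4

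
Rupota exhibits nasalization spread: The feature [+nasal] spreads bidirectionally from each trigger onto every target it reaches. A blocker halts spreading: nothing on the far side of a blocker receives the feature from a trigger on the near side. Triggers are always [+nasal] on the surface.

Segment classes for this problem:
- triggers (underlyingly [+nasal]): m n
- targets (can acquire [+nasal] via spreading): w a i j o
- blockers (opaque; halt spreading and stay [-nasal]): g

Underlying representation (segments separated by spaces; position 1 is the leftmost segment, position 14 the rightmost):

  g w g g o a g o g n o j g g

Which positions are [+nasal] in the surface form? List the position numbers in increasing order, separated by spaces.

10 11 12

From /n/ at 10 rightward: 11 /o/ → [+nasal]; 12 /j/ → [+nasal]; 13 /g/ blocks.
From /n/ at 10 leftward: 9 /g/ blocks.
Targets with no active source: positions 2 5 6 8 stay [-nasal].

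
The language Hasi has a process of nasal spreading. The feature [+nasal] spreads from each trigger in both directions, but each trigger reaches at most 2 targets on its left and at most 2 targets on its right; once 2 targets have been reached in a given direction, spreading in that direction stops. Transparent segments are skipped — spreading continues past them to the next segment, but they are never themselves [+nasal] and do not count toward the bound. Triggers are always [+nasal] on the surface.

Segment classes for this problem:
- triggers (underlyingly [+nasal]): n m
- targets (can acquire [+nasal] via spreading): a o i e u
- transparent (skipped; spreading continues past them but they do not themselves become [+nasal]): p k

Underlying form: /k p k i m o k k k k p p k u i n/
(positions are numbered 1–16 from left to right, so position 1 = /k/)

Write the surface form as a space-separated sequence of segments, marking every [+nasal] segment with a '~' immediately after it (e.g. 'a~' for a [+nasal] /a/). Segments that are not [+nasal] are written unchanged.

From /m/ at 5 rightward: 6 /o/ → [+nasal]; 7 /k/ transparent; 8 /k/ transparent; 9 /k/ transparent; 10 /k/ transparent; 11 /p/ transparent; 12 /p/ transparent; 13 /k/ transparent; 14 /u/ → [+nasal]; bound reached.
From /m/ at 5 leftward: 4 /i/ → [+nasal]; 3 /k/ transparent; 2 /p/ transparent; 1 /k/ transparent; word edge.
From /n/ at 16 rightward: word edge.
From /n/ at 16 leftward: 15 /i/ → [+nasal]; 14 /u/ → [+nasal]; bound reached.
[+nasal] positions on the surface: 4 5 6 14 15 16.

k p k i~ m~ o~ k k k k p p k u~ i~ n~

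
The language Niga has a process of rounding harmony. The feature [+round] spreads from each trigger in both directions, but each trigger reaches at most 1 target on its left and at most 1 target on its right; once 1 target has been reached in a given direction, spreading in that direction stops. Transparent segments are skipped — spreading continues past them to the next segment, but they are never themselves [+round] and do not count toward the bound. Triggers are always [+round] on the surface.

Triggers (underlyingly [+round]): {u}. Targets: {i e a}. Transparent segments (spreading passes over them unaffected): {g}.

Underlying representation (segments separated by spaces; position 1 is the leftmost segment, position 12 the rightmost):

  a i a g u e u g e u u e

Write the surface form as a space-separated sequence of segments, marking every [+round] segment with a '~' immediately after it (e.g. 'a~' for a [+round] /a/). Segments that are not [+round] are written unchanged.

a i a~ g u~ e~ u~ g e~ u~ u~ e~

From /u/ at 5 rightward: 6 /e/ → [+round]; bound reached.
From /u/ at 5 leftward: 4 /g/ transparent; 3 /a/ → [+round]; bound reached.
From /u/ at 7 rightward: 8 /g/ transparent; 9 /e/ → [+round]; bound reached.
From /u/ at 7 leftward: 6 /e/ → [+round]; bound reached.
From /u/ at 10 rightward: 11 /u/ is itself a trigger — this domain ends here.
From /u/ at 10 leftward: 9 /e/ → [+round]; bound reached.
From /u/ at 11 rightward: 12 /e/ → [+round]; bound reached.
From /u/ at 11 leftward: 10 /u/ is itself a trigger — this domain ends here.
Targets with no active source: positions 1 2 stay [-round].
[+round] positions on the surface: 3 5 6 7 9 10 11 12.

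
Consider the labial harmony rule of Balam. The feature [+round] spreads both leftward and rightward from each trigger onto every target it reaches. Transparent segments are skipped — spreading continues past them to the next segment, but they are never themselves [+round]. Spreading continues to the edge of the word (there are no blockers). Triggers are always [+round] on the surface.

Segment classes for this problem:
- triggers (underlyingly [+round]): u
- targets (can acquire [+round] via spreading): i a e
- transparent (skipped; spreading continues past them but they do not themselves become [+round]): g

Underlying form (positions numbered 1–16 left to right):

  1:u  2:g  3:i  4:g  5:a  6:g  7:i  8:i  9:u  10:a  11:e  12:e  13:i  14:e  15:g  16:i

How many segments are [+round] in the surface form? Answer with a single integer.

From /u/ at 1 rightward: 2 /g/ transparent; 3 /i/ → [+round]; 4 /g/ transparent; 5 /a/ → [+round]; 6 /g/ transparent; 7 /i/ → [+round]; 8 /i/ → [+round]; 9 /u/ is itself a trigger — this domain ends here.
From /u/ at 1 leftward: word edge.
From /u/ at 9 rightward: 10 /a/ → [+round]; 11 /e/ → [+round]; 12 /e/ → [+round]; 13 /i/ → [+round]; 14 /e/ → [+round]; 15 /g/ transparent; 16 /i/ → [+round]; word edge.
From /u/ at 9 leftward: 8 /i/ → [+round]; 7 /i/ → [+round]; 6 /g/ transparent; 5 /a/ → [+round]; 4 /g/ transparent; 3 /i/ → [+round]; 2 /g/ transparent; 1 /u/ is itself a trigger — this domain ends here.
[+round] positions on the surface: 1 3 5 7 8 9 10 11 12 13 14 16.

12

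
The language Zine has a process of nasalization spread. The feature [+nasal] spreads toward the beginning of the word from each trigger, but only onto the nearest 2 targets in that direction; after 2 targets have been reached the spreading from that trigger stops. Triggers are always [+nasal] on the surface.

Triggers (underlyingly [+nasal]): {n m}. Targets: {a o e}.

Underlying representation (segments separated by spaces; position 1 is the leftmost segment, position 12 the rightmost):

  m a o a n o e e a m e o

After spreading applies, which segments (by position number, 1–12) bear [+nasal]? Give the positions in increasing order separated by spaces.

From /m/ at 1 leftward: word edge.
From /n/ at 5 leftward: 4 /a/ → [+nasal]; 3 /o/ → [+nasal]; bound reached.
From /m/ at 10 leftward: 9 /a/ → [+nasal]; 8 /e/ → [+nasal]; bound reached.
Targets with no active source: positions 2 6 7 11 12 stay [-nasal].

1 3 4 5 8 9 10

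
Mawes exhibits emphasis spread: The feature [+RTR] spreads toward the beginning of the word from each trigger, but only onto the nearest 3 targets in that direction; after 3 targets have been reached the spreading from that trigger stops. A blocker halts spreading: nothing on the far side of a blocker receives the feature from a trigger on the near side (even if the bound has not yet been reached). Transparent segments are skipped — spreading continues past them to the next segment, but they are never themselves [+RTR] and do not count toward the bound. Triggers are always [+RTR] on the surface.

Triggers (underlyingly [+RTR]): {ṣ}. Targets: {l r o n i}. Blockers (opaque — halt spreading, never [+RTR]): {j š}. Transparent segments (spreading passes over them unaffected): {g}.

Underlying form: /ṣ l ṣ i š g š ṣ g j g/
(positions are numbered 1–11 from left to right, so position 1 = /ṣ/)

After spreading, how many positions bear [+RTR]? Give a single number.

4

From /ṣ/ at 1 leftward: word edge.
From /ṣ/ at 3 leftward: 2 /l/ → [+RTR]; 1 /ṣ/ is itself a trigger — this domain ends here.
From /ṣ/ at 8 leftward: 7 /š/ blocks.
Target with no active source: position 4 stays [-emphatic].
[+RTR] positions on the surface: 1 2 3 8.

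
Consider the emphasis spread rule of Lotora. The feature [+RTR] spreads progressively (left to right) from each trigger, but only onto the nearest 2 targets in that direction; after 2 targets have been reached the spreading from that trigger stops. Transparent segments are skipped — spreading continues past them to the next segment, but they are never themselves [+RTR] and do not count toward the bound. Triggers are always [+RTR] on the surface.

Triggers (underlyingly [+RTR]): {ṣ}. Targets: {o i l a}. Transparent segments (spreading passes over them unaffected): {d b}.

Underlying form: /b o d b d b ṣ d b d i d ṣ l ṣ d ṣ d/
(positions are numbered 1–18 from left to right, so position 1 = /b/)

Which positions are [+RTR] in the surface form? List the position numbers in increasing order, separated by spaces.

7 11 13 14 15 17

From /ṣ/ at 7 rightward: 8 /d/ transparent; 9 /b/ transparent; 10 /d/ transparent; 11 /i/ → [+RTR]; 12 /d/ transparent; 13 /ṣ/ is itself a trigger — this domain ends here.
From /ṣ/ at 13 rightward: 14 /l/ → [+RTR]; 15 /ṣ/ is itself a trigger — this domain ends here.
From /ṣ/ at 15 rightward: 16 /d/ transparent; 17 /ṣ/ is itself a trigger — this domain ends here.
From /ṣ/ at 17 rightward: 18 /d/ transparent; word edge.
Target with no active source: position 2 stays [-emphatic].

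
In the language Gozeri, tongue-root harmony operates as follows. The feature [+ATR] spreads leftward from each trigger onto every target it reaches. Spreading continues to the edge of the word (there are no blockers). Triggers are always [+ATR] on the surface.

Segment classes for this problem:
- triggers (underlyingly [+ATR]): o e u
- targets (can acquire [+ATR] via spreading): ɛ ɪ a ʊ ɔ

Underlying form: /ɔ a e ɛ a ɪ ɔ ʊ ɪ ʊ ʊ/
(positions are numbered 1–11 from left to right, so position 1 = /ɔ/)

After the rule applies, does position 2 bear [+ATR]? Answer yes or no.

yes

From /e/ at 3 leftward: 2 /a/ → [+ATR]; 1 /ɔ/ → [+ATR]; word edge.
Targets with no active source: positions 4 5 6 7 8 9 10 11 stay [-ATR].
[+ATR] positions on the surface: 1 2 3.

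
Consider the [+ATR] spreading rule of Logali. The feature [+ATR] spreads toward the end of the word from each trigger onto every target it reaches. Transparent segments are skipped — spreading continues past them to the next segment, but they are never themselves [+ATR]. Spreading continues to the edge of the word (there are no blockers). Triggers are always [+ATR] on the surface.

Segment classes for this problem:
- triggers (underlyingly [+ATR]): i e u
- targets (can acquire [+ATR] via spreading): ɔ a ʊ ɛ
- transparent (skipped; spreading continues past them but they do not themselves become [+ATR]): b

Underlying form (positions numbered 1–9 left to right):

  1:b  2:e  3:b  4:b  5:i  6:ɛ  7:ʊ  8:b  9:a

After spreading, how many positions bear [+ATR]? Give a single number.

5

From /e/ at 2 rightward: 3 /b/ transparent; 4 /b/ transparent; 5 /i/ is itself a trigger — this domain ends here.
From /i/ at 5 rightward: 6 /ɛ/ → [+ATR]; 7 /ʊ/ → [+ATR]; 8 /b/ transparent; 9 /a/ → [+ATR]; word edge.
[+ATR] positions on the surface: 2 5 6 7 9.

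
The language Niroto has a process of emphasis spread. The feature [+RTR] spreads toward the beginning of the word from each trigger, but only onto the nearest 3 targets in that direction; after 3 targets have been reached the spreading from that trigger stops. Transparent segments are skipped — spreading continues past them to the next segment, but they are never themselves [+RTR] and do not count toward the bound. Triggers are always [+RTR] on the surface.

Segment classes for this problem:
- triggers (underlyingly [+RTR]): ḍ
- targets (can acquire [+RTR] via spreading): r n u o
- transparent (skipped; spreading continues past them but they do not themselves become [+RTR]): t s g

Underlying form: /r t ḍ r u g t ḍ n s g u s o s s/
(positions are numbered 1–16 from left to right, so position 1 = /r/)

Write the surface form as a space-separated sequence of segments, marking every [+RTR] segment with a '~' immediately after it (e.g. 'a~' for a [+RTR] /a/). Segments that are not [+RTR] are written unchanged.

From /ḍ/ at 3 leftward: 2 /t/ transparent; 1 /r/ → [+RTR]; word edge.
From /ḍ/ at 8 leftward: 7 /t/ transparent; 6 /g/ transparent; 5 /u/ → [+RTR]; 4 /r/ → [+RTR]; 3 /ḍ/ is itself a trigger — this domain ends here.
Targets with no active source: positions 9 12 14 stay [-emphatic].
[+RTR] positions on the surface: 1 3 4 5 8.

r~ t ḍ~ r~ u~ g t ḍ~ n s g u s o s s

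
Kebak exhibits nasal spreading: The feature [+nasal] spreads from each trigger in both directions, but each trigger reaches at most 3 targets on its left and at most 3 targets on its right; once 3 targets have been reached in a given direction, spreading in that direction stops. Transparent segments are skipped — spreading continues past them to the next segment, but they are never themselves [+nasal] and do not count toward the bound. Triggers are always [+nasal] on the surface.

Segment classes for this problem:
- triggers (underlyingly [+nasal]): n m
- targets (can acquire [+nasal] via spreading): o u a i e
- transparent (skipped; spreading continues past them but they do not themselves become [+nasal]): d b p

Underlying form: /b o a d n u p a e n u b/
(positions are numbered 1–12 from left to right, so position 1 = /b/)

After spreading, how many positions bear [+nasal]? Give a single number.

From /n/ at 5 rightward: 6 /u/ → [+nasal]; 7 /p/ transparent; 8 /a/ → [+nasal]; 9 /e/ → [+nasal]; bound reached.
From /n/ at 5 leftward: 4 /d/ transparent; 3 /a/ → [+nasal]; 2 /o/ → [+nasal]; 1 /b/ transparent; word edge.
From /n/ at 10 rightward: 11 /u/ → [+nasal]; 12 /b/ transparent; word edge.
From /n/ at 10 leftward: 9 /e/ → [+nasal]; 8 /a/ → [+nasal]; 7 /p/ transparent; 6 /u/ → [+nasal]; bound reached.
[+nasal] positions on the surface: 2 3 5 6 8 9 10 11.

8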